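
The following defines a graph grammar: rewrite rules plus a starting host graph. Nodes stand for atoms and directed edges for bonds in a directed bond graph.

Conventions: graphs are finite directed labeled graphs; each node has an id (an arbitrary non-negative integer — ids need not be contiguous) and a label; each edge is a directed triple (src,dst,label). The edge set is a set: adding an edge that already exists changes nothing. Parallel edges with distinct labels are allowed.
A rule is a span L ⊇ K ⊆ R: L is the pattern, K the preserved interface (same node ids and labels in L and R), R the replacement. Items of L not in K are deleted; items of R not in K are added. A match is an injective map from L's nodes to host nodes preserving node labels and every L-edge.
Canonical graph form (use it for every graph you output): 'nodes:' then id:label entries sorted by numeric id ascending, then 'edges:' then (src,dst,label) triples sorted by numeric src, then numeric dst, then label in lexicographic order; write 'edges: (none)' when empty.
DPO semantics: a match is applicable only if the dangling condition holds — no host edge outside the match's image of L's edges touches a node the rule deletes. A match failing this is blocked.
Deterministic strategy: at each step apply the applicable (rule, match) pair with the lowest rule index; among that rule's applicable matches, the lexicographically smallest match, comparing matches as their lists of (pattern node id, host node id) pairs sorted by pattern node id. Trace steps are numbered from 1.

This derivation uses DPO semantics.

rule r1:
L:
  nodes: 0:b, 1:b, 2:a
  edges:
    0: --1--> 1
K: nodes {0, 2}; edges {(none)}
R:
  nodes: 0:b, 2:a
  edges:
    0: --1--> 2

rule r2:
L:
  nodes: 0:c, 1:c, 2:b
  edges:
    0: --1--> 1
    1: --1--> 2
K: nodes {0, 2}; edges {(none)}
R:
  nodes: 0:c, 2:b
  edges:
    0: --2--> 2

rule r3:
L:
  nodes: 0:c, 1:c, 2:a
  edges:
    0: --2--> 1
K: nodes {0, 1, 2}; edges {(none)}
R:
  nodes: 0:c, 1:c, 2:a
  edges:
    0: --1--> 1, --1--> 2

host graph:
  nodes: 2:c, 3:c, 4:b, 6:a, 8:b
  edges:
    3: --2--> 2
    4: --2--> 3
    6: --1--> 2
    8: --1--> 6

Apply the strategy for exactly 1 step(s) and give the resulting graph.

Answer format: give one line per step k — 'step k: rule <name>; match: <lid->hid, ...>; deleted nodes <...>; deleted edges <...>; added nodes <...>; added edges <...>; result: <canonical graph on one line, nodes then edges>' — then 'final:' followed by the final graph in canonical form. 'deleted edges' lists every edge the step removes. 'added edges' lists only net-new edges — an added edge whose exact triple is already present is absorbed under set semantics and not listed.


step 1: rule r3; match: 0->3, 1->2, 2->6; deleted nodes (none); deleted edges (3,2,2); added nodes (none); added edges (3,2,1); (3,6,1); result: nodes: 2:c, 3:c, 4:b, 6:a, 8:b edges: (3,2,1); (3,6,1); (4,3,2); (6,2,1); (8,6,1)
final:
nodes: 2:c, 3:c, 4:b, 6:a, 8:b
edges: (3,2,1); (3,6,1); (4,3,2); (6,2,1); (8,6,1)


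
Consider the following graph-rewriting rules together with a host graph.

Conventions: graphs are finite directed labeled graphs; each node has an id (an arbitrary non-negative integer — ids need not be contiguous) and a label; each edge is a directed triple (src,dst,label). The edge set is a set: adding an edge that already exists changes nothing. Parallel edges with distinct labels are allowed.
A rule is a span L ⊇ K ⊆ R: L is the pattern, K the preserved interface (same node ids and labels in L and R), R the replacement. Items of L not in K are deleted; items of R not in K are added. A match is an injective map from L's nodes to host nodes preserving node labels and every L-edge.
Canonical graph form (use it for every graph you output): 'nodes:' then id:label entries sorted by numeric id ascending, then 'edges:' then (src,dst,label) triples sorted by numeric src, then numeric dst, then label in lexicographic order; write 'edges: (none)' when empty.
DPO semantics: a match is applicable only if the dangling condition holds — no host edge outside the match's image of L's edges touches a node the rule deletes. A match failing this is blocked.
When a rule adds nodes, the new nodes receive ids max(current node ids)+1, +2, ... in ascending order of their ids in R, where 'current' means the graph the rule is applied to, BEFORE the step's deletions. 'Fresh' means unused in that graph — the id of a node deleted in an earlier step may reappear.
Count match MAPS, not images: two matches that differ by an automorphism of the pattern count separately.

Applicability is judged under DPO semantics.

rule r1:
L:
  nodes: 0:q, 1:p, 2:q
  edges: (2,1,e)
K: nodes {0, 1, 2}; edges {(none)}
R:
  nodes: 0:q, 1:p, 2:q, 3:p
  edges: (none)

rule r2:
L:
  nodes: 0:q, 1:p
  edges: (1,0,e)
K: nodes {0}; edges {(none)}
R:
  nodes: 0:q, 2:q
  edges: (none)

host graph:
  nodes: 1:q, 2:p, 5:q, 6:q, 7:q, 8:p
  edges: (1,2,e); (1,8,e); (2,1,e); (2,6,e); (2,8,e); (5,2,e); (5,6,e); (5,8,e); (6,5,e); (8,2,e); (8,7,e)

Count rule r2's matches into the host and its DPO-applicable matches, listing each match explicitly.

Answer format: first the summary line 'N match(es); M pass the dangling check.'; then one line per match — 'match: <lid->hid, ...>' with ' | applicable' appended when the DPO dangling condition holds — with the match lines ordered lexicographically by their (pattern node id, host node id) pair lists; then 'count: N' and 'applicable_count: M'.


3 match(es); 0 pass the dangling check.
match: 0->1, 1->2
match: 0->6, 1->2
match: 0->7, 1->8
count: 3
applicable_count: 0


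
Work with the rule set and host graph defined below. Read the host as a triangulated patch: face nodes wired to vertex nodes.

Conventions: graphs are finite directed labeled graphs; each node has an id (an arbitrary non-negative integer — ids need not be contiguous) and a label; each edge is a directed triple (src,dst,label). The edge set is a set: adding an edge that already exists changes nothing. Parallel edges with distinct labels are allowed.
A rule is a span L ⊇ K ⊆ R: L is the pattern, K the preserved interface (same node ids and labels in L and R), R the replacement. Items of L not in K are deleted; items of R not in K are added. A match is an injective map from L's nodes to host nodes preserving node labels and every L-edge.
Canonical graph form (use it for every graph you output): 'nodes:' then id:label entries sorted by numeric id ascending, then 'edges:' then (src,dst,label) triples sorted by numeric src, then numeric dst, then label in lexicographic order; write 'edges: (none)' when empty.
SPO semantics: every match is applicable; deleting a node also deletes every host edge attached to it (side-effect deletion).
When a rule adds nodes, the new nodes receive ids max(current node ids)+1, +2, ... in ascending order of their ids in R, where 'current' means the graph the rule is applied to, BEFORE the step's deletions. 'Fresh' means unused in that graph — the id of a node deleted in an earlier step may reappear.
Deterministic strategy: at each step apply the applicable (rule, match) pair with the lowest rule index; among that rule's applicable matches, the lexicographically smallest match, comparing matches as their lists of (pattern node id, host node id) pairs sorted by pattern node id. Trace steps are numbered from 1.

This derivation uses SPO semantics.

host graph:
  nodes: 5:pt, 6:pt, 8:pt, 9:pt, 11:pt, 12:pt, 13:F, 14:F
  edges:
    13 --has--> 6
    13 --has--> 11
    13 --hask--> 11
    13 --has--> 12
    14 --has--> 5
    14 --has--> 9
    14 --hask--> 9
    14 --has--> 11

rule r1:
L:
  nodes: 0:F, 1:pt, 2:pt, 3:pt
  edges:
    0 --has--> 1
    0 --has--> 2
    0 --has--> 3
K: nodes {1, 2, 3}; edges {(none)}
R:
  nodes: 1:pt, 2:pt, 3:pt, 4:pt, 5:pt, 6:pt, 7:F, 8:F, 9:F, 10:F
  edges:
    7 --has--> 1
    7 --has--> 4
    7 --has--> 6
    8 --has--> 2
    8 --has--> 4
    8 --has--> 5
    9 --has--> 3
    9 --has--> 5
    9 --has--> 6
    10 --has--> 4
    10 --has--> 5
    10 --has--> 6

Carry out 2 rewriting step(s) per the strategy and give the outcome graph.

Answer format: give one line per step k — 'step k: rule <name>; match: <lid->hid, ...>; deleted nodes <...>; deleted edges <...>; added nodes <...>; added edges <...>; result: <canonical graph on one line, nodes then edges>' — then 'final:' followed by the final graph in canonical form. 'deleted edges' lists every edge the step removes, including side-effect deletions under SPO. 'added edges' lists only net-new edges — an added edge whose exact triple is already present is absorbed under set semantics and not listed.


step 1: rule r1; match: 0->13, 1->6, 2->11, 3->12; deleted nodes 13; deleted edges (13,6,has); (13,11,has); (13,11,hask); (13,12,has); added nodes 15, 16, 17, 18, 19, 20, 21; added edges (18,6,has); (18,15,has); (18,17,has); (19,11,has); (19,15,has); (19,16,has); (20,12,has); (20,16,has); (20,17,has); (21,15,has); (21,16,has); (21,17,has); result: nodes: 5:pt, 6:pt, 8:pt, 9:pt, 11:pt, 12:pt, 14:F, 15:pt, 16:pt, 17:pt, 18:F, 19:F, 20:F, 21:F edges: (14,5,has); (14,9,has); (14,9,hask); (14,11,has); (18,6,has); (18,15,has); (18,17,has); (19,11,has); (19,15,has); (19,16,has); (20,12,has); (20,16,has); (20,17,has); (21,15,has); (21,16,has); (21,17,has)
step 2: rule r1; match: 0->14, 1->5, 2->9, 3->11; deleted nodes 14; deleted edges (14,5,has); (14,9,has); (14,9,hask); (14,11,has); added nodes 22, 23, 24, 25, 26, 27, 28; added edges (25,5,has); (25,22,has); (25,24,has); (26,9,has); (26,22,has); (26,23,has); (27,11,has); (27,23,has); (27,24,has); (28,22,has); (28,23,has); (28,24,has); result: nodes: 5:pt, 6:pt, 8:pt, 9:pt, 11:pt, 12:pt, 15:pt, 16:pt, 17:pt, 18:F, 19:F, 20:F, 21:F, 22:pt, 23:pt, 24:pt, 25:F, 26:F, 27:F, 28:F edges: (18,6,has); (18,15,has); (18,17,has); (19,11,has); (19,15,has); (19,16,has); (20,12,has); (20,16,has); (20,17,has); (21,15,has); (21,16,has); (21,17,has); (25,5,has); (25,22,has); (25,24,has); (26,9,has); (26,22,has); (26,23,has); (27,11,has); (27,23,has); (27,24,has); (28,22,has); (28,23,has); (28,24,has)
final:
nodes: 5:pt, 6:pt, 8:pt, 9:pt, 11:pt, 12:pt, 15:pt, 16:pt, 17:pt, 18:F, 19:F, 20:F, 21:F, 22:pt, 23:pt, 24:pt, 25:F, 26:F, 27:F, 28:F
edges: (18,6,has); (18,15,has); (18,17,has); (19,11,has); (19,15,has); (19,16,has); (20,12,has); (20,16,has); (20,17,has); (21,15,has); (21,16,has); (21,17,has); (25,5,has); (25,22,has); (25,24,has); (26,9,has); (26,22,has); (26,23,has); (27,11,has); (27,23,has); (27,24,has); (28,22,has); (28,23,has); (28,24,has)


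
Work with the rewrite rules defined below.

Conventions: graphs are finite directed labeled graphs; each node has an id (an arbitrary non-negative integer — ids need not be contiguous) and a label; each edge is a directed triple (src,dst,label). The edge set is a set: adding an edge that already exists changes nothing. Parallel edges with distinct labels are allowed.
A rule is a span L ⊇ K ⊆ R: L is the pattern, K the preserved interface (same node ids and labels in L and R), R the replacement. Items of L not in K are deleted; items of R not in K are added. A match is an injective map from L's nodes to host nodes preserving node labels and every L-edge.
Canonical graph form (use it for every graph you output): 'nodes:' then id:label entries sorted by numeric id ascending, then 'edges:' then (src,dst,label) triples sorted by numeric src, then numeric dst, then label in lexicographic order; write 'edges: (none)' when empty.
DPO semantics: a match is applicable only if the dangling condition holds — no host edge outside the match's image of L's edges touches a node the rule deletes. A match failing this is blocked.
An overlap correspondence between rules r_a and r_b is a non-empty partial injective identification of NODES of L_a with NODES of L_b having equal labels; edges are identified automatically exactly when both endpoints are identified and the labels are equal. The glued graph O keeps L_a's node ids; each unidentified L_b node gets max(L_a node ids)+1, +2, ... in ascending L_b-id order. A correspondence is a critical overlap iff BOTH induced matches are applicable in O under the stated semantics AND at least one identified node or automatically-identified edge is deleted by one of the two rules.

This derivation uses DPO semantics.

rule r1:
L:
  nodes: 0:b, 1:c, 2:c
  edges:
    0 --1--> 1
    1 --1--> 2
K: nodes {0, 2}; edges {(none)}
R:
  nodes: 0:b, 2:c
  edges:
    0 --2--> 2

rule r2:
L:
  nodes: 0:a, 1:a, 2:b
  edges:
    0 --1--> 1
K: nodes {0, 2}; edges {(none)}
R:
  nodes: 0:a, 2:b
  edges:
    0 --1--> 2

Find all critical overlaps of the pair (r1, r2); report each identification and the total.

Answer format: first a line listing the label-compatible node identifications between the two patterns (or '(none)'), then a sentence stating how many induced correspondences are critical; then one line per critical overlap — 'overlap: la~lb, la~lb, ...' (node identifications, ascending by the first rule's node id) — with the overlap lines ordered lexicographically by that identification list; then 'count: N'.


label-compatible node identifications between L(r1) and L(r2): 0~2
0 of the induced correspondences are critical overlaps of r1 and r2.
count: 0


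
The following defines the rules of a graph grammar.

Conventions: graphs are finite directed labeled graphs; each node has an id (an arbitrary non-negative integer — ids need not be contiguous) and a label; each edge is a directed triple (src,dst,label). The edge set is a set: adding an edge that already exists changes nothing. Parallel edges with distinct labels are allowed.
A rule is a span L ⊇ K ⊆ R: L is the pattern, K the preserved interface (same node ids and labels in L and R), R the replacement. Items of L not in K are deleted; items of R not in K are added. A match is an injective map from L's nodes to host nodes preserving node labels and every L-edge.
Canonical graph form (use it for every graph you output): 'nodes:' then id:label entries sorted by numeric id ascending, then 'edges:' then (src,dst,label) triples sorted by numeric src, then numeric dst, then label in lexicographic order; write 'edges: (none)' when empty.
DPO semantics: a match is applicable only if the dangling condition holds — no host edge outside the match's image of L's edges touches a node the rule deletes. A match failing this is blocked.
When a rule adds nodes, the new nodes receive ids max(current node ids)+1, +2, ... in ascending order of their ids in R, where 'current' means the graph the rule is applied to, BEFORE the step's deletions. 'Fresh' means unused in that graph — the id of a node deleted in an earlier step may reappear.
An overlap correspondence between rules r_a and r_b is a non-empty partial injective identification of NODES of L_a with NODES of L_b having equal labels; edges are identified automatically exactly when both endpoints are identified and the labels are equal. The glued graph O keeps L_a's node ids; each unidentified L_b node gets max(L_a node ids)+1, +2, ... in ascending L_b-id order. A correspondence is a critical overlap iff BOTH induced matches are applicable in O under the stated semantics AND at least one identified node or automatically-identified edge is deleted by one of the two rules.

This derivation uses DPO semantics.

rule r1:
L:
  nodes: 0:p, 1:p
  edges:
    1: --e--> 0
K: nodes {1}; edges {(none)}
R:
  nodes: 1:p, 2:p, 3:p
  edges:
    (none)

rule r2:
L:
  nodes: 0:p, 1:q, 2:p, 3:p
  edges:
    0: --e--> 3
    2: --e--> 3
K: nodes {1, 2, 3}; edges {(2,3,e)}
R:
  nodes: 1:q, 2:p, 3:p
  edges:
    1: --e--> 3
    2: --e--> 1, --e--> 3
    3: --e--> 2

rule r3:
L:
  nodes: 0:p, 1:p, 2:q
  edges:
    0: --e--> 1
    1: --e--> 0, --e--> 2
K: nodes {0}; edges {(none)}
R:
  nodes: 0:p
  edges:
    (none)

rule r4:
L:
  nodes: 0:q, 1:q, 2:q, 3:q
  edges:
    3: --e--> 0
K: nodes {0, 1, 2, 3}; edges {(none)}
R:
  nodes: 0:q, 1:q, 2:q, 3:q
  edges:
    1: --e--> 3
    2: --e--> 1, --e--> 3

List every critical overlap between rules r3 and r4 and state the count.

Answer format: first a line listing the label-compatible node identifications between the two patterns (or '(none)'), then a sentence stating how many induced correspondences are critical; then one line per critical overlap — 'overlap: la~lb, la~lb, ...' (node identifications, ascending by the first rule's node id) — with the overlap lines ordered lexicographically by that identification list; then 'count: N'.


label-compatible node identifications between L(r3) and L(r4): 2~0, 2~1, 2~2, 2~3
2 of the induced correspondences are critical overlaps of r3 and r4.
overlap: 2~1
overlap: 2~2
count: 2


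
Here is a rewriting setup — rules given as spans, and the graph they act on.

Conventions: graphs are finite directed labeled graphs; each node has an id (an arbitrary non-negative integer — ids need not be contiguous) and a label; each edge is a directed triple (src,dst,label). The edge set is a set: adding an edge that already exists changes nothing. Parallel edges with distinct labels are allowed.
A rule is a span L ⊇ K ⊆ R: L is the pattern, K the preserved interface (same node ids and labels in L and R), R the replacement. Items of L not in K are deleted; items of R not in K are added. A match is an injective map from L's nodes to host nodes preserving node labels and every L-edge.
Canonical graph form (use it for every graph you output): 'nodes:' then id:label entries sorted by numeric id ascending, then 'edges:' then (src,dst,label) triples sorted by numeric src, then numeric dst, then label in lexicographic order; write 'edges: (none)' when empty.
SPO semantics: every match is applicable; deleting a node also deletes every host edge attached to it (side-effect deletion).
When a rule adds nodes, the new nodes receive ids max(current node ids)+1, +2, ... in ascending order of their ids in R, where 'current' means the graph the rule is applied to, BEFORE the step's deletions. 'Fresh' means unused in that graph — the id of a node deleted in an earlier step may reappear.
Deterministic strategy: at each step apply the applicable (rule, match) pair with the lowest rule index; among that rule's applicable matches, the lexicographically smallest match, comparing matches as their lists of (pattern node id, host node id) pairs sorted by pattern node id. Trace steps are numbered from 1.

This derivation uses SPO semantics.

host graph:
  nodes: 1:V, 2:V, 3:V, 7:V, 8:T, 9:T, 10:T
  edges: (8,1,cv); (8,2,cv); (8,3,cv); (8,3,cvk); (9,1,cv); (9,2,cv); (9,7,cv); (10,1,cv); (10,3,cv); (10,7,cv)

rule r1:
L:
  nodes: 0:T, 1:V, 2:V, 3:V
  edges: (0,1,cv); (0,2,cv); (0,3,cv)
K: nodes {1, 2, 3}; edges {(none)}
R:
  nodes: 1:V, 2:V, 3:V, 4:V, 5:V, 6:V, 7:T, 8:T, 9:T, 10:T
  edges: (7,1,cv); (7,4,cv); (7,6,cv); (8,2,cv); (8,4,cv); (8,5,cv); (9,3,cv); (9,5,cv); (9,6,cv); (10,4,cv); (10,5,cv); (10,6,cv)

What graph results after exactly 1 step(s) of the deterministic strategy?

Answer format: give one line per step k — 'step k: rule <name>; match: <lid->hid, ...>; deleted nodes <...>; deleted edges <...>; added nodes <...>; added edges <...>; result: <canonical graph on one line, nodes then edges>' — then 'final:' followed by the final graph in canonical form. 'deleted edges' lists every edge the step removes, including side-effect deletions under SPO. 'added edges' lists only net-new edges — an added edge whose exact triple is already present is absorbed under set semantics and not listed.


step 1: rule r1; match: 0->8, 1->1, 2->2, 3->3; deleted nodes 8; deleted edges (8,1,cv); (8,2,cv); (8,3,cv); (8,3,cvk); added nodes 11, 12, 13, 14, 15, 16, 17; added edges (14,1,cv); (14,11,cv); (14,13,cv); (15,2,cv); (15,11,cv); (15,12,cv); (16,3,cv); (16,12,cv); (16,13,cv); (17,11,cv); (17,12,cv); (17,13,cv); result: nodes: 1:V, 2:V, 3:V, 7:V, 9:T, 10:T, 11:V, 12:V, 13:V, 14:T, 15:T, 16:T, 17:T edges: (9,1,cv); (9,2,cv); (9,7,cv); (10,1,cv); (10,3,cv); (10,7,cv); (14,1,cv); (14,11,cv); (14,13,cv); (15,2,cv); (15,11,cv); (15,12,cv); (16,3,cv); (16,12,cv); (16,13,cv); (17,11,cv); (17,12,cv); (17,13,cv)
final:
nodes: 1:V, 2:V, 3:V, 7:V, 9:T, 10:T, 11:V, 12:V, 13:V, 14:T, 15:T, 16:T, 17:T
edges: (9,1,cv); (9,2,cv); (9,7,cv); (10,1,cv); (10,3,cv); (10,7,cv); (14,1,cv); (14,11,cv); (14,13,cv); (15,2,cv); (15,11,cv); (15,12,cv); (16,3,cv); (16,12,cv); (16,13,cv); (17,11,cv); (17,12,cv); (17,13,cv)


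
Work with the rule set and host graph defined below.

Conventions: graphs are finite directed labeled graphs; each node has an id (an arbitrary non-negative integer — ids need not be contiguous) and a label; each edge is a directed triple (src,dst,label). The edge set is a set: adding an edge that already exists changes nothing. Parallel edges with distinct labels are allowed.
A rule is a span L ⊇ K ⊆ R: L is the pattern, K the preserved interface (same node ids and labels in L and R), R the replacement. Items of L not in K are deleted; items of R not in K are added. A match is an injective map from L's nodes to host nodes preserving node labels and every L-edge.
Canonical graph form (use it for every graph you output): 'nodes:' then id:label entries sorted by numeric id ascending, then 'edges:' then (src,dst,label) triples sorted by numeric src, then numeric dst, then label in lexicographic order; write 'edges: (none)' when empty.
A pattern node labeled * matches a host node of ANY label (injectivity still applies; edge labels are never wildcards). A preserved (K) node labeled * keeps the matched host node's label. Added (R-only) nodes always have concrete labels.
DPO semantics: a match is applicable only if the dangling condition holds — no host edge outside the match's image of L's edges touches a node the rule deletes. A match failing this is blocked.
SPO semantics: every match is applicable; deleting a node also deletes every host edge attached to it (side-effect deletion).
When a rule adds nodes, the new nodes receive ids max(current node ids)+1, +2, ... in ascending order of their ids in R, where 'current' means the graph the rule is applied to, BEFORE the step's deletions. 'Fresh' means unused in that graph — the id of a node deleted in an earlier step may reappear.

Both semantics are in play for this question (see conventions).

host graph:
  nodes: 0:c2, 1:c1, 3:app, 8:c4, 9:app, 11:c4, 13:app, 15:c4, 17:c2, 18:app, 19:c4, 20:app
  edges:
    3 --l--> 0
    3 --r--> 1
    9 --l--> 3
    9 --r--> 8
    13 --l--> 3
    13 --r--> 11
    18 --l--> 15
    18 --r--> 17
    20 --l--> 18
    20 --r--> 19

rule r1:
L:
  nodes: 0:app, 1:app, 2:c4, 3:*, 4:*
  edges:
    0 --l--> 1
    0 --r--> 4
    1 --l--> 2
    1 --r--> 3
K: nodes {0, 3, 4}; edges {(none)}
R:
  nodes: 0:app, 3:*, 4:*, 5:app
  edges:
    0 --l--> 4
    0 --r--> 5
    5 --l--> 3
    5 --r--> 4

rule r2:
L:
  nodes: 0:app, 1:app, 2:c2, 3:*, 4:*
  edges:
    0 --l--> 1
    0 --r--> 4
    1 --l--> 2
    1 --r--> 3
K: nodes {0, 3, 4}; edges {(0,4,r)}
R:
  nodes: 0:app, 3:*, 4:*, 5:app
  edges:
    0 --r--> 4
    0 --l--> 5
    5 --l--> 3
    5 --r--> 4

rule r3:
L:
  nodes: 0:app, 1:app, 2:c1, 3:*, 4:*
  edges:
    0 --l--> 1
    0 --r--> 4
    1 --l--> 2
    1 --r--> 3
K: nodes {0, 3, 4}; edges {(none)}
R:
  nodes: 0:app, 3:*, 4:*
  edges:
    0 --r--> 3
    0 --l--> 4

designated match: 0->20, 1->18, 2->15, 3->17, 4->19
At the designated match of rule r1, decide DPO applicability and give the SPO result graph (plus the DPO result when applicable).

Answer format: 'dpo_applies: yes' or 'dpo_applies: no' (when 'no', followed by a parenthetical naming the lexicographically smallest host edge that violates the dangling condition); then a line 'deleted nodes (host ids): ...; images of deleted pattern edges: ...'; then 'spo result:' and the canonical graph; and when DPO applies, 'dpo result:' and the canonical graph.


dpo_applies: yes
deleted nodes (host ids): 15, 18; images of deleted pattern edges: (18,15,l); (18,17,r); (20,18,l); (20,19,r)
spo result:
nodes: 0:c2, 1:c1, 3:app, 8:c4, 9:app, 11:c4, 13:app, 17:c2, 19:c4, 20:app, 21:app
edges: (3,0,l); (3,1,r); (9,3,l); (9,8,r); (13,3,l); (13,11,r); (20,19,l); (20,21,r); (21,17,l); (21,19,r)
dpo result:
nodes: 0:c2, 1:c1, 3:app, 8:c4, 9:app, 11:c4, 13:app, 17:c2, 19:c4, 20:app, 21:app
edges: (3,0,l); (3,1,r); (9,3,l); (9,8,r); (13,3,l); (13,11,r); (20,19,l); (20,21,r); (21,17,l); (21,19,r)


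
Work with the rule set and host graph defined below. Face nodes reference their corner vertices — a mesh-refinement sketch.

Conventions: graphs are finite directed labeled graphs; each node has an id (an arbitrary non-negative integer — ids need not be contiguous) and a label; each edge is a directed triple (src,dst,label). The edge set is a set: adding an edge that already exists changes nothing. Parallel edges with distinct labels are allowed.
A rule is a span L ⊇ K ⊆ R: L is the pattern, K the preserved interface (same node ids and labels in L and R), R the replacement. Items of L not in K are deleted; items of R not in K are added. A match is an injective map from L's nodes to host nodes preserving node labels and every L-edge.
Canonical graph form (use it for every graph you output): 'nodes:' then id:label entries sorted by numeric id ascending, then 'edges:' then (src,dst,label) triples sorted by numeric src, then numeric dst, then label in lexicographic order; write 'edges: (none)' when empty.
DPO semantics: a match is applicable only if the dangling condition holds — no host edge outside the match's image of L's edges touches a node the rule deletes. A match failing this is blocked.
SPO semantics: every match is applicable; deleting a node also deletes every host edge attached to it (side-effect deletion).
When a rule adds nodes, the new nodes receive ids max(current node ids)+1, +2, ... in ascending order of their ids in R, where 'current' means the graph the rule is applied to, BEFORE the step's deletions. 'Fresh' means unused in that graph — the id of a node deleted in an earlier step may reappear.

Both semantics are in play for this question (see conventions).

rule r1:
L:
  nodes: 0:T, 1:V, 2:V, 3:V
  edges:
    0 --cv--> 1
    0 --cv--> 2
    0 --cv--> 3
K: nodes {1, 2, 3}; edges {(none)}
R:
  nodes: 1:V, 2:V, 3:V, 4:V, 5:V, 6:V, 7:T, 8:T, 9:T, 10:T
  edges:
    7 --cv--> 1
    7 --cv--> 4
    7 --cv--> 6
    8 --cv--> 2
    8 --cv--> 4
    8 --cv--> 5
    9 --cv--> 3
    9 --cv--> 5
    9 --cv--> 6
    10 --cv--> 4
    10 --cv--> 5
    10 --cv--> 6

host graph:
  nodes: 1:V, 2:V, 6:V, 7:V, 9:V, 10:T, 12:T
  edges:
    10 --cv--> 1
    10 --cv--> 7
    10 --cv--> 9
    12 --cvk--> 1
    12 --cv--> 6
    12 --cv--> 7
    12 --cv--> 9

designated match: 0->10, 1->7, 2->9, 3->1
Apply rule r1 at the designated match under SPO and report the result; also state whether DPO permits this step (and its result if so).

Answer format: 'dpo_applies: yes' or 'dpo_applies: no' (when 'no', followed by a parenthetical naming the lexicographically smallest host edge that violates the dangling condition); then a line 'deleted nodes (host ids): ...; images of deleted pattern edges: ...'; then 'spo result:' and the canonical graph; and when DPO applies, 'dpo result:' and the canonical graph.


dpo_applies: yes
deleted nodes (host ids): 10; images of deleted pattern edges: (10,1,cv); (10,7,cv); (10,9,cv)
spo result:
nodes: 1:V, 2:V, 6:V, 7:V, 9:V, 12:T, 13:V, 14:V, 15:V, 16:T, 17:T, 18:T, 19:T
edges: (12,1,cvk); (12,6,cv); (12,7,cv); (12,9,cv); (16,7,cv); (16,13,cv); (16,15,cv); (17,9,cv); (17,13,cv); (17,14,cv); (18,1,cv); (18,14,cv); (18,15,cv); (19,13,cv); (19,14,cv); (19,15,cv)
dpo result:
nodes: 1:V, 2:V, 6:V, 7:V, 9:V, 12:T, 13:V, 14:V, 15:V, 16:T, 17:T, 18:T, 19:T
edges: (12,1,cvk); (12,6,cv); (12,7,cv); (12,9,cv); (16,7,cv); (16,13,cv); (16,15,cv); (17,9,cv); (17,13,cv); (17,14,cv); (18,1,cv); (18,14,cv); (18,15,cv); (19,13,cv); (19,14,cv); (19,15,cv)


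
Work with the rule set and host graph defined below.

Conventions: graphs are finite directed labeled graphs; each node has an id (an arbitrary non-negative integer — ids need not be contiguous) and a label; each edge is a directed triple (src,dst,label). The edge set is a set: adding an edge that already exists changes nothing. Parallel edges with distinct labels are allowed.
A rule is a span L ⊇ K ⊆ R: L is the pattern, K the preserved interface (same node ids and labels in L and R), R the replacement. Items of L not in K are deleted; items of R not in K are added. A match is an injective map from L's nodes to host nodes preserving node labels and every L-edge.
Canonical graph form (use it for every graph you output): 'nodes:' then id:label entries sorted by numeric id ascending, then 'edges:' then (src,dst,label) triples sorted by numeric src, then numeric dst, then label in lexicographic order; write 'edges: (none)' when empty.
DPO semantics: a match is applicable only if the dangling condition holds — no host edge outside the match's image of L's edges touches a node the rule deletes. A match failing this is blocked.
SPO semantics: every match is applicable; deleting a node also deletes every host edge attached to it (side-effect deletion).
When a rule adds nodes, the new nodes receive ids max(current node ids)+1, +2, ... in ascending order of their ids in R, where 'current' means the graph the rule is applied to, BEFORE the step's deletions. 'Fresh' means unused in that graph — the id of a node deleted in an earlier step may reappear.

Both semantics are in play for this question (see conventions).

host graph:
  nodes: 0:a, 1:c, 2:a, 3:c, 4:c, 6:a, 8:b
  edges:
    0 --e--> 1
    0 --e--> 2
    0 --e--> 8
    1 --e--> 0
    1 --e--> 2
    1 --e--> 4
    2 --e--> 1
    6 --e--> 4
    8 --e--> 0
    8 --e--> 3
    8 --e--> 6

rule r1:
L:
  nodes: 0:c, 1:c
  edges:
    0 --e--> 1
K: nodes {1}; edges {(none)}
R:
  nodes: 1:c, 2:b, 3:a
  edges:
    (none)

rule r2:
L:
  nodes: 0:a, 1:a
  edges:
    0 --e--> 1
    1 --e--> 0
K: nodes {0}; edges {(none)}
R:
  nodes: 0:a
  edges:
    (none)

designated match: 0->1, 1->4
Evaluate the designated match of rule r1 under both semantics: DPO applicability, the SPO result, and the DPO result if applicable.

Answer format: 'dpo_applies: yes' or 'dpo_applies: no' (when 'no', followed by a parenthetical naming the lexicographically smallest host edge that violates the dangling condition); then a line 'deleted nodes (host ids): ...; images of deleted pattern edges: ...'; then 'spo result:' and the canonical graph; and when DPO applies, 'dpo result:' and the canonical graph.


dpo_applies: no
(the rule deletes node 1, which keeps host edge (0,1,e) outside the match image — the dangling condition fails, DPO blocks; SPO proceeds and side-deletes such edges)
deleted nodes (host ids): 1; images of deleted pattern edges: (1,4,e)
spo result:
nodes: 0:a, 2:a, 3:c, 4:c, 6:a, 8:b, 9:b, 10:a
edges: (0,2,e); (0,8,e); (6,4,e); (8,0,e); (8,3,e); (8,6,e)


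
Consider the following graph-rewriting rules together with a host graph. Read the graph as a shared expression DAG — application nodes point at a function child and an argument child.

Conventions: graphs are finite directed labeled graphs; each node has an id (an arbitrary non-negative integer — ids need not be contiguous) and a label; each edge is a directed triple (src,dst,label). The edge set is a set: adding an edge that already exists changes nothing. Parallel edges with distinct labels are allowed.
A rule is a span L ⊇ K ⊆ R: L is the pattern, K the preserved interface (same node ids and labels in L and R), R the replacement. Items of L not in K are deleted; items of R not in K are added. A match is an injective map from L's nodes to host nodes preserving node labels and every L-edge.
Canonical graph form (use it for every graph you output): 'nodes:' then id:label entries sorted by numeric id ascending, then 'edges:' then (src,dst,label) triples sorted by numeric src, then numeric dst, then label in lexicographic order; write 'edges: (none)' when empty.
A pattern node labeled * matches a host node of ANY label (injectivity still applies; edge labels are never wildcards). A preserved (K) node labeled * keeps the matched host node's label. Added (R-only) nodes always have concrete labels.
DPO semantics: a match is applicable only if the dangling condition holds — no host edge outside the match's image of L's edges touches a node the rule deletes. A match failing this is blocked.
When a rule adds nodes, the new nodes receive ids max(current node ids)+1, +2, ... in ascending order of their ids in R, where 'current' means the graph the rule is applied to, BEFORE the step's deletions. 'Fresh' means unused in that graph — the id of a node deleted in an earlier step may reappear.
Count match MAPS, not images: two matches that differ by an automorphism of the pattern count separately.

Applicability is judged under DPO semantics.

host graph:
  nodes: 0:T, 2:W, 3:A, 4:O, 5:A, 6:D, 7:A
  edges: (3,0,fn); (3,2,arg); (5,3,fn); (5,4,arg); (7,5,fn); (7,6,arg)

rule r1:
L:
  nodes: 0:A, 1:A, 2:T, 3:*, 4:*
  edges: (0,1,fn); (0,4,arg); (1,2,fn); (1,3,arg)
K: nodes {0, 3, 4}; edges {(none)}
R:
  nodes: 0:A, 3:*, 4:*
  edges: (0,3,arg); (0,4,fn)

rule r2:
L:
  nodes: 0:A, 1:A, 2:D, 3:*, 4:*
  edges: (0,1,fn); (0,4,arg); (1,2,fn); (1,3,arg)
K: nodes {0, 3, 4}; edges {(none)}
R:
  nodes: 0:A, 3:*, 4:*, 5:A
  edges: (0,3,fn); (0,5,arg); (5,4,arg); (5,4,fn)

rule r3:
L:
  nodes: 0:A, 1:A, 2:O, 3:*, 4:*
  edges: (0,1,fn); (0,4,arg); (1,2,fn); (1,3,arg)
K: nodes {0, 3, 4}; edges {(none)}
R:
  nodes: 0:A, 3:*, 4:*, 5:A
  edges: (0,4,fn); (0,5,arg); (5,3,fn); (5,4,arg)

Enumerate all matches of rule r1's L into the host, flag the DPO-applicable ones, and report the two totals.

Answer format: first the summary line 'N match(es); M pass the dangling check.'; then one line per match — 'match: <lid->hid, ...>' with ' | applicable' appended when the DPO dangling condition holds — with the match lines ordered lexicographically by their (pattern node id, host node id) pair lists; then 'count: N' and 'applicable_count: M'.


1 match(es); 1 pass the dangling check.
match: 0->5, 1->3, 2->0, 3->2, 4->4 | applicable
count: 1
applicable_count: 1


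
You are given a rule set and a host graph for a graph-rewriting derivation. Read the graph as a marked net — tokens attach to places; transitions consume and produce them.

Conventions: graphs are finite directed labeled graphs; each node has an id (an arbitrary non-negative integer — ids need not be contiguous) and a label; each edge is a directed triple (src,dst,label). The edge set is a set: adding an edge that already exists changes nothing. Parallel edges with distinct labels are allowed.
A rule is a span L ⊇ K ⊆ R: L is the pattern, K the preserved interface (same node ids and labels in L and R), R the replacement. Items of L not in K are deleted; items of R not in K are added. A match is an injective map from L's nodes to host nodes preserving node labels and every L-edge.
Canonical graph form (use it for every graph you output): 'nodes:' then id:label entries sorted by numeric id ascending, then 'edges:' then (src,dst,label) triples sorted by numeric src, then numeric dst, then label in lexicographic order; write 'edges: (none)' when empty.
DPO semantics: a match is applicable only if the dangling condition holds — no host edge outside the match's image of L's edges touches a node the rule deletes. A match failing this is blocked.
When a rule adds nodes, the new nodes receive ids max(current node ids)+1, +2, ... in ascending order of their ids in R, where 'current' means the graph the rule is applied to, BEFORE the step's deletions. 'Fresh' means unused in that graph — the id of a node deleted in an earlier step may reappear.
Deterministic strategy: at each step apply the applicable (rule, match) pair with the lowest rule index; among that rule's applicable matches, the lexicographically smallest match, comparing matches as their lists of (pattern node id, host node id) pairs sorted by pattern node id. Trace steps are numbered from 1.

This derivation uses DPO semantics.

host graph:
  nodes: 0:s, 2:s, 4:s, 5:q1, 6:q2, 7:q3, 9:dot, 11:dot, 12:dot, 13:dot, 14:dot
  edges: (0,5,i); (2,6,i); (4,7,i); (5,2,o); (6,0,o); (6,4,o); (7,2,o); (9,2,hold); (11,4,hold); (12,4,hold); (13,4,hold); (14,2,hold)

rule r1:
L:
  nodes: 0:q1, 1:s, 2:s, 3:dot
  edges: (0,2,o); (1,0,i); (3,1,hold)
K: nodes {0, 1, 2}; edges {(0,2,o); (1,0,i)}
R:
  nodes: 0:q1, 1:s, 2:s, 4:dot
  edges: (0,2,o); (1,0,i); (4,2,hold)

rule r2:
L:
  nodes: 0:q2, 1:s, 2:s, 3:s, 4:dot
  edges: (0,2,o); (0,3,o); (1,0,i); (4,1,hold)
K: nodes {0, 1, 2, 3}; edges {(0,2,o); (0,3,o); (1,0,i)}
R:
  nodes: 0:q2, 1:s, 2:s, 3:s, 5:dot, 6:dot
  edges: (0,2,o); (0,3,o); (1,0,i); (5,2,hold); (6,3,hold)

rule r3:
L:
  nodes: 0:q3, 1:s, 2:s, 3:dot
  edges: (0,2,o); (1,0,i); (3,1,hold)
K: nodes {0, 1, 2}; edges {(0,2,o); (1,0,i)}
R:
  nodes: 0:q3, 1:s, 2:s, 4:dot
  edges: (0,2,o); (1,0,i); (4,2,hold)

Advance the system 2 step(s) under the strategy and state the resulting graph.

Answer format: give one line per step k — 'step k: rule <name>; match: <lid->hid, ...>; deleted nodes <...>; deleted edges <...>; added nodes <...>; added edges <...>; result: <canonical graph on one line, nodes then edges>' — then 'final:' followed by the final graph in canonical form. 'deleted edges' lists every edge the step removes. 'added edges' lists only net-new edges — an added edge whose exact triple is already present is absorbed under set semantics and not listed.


step 1: rule r2; match: 0->6, 1->2, 2->0, 3->4, 4->9; deleted nodes 9; deleted edges (9,2,hold); added nodes 15, 16; added edges (15,0,hold); (16,4,hold); result: nodes: 0:s, 2:s, 4:s, 5:q1, 6:q2, 7:q3, 11:dot, 12:dot, 13:dot, 14:dot, 15:dot, 16:dot edges: (0,5,i); (2,6,i); (4,7,i); (5,2,o); (6,0,o); (6,4,o); (7,2,o); (11,4,hold); (12,4,hold); (13,4,hold); (14,2,hold); (15,0,hold); (16,4,hold)
step 2: rule r1; match: 0->5, 1->0, 2->2, 3->15; deleted nodes 15; deleted edges (15,0,hold); added nodes 17; added edges (17,2,hold); result: nodes: 0:s, 2:s, 4:s, 5:q1, 6:q2, 7:q3, 11:dot, 12:dot, 13:dot, 14:dot, 16:dot, 17:dot edges: (0,5,i); (2,6,i); (4,7,i); (5,2,o); (6,0,o); (6,4,o); (7,2,o); (11,4,hold); (12,4,hold); (13,4,hold); (14,2,hold); (16,4,hold); (17,2,hold)
final:
nodes: 0:s, 2:s, 4:s, 5:q1, 6:q2, 7:q3, 11:dot, 12:dot, 13:dot, 14:dot, 16:dot, 17:dot
edges: (0,5,i); (2,6,i); (4,7,i); (5,2,o); (6,0,o); (6,4,o); (7,2,o); (11,4,hold); (12,4,hold); (13,4,hold); (14,2,hold); (16,4,hold); (17,2,hold)


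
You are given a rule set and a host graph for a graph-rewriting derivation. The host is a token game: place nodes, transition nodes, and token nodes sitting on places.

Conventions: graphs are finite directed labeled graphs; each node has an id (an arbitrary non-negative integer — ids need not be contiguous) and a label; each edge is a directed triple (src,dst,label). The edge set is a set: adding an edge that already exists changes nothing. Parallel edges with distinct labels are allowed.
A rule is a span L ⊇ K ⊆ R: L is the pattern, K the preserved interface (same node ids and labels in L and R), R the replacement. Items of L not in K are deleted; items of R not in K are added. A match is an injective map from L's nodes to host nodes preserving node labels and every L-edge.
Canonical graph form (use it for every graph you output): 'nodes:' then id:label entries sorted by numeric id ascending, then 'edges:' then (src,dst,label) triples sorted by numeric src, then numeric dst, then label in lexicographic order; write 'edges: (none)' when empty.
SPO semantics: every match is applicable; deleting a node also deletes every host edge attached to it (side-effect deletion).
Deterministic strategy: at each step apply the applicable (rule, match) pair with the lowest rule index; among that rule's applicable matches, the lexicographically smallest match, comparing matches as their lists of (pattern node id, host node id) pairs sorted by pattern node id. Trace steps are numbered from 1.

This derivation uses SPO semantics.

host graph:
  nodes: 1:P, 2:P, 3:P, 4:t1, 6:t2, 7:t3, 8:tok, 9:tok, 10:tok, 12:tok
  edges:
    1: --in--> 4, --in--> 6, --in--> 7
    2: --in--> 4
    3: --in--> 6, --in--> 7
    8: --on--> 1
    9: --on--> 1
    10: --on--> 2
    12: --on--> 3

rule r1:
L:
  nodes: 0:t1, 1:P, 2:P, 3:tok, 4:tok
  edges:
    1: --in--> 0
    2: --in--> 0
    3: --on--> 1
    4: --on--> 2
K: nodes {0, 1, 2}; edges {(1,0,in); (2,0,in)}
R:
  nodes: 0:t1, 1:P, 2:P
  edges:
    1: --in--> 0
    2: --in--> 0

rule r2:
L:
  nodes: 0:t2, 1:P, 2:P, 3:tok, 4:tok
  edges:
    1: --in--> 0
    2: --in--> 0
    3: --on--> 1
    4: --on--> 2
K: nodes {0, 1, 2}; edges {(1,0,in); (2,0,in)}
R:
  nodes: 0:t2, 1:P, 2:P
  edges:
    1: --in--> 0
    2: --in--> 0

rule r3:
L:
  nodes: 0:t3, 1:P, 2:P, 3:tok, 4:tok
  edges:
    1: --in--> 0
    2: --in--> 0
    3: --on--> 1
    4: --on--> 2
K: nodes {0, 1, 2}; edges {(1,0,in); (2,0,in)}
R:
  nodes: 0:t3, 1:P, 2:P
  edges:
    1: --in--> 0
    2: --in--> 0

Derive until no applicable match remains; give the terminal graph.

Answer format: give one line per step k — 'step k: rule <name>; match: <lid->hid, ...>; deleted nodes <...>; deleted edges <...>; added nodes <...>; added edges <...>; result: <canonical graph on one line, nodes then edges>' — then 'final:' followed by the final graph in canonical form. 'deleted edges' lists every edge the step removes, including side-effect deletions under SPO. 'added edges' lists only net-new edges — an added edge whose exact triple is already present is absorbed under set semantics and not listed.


step 1: rule r1; match: 0->4, 1->1, 2->2, 3->8, 4->10; deleted nodes 8, 10; deleted edges (8,1,on); (10,2,on); added nodes (none); added edges (none); result: nodes: 1:P, 2:P, 3:P, 4:t1, 6:t2, 7:t3, 9:tok, 12:tok edges: (1,4,in); (1,6,in); (1,7,in); (2,4,in); (3,6,in); (3,7,in); (9,1,on); (12,3,on)
step 2: rule r2; match: 0->6, 1->1, 2->3, 3->9, 4->12; deleted nodes 9, 12; deleted edges (9,1,on); (12,3,on); added nodes (none); added edges (none); result: nodes: 1:P, 2:P, 3:P, 4:t1, 6:t2, 7:t3 edges: (1,4,in); (1,6,in); (1,7,in); (2,4,in); (3,6,in); (3,7,in)
final:
nodes: 1:P, 2:P, 3:P, 4:t1, 6:t2, 7:t3
edges: (1,4,in); (1,6,in); (1,7,in); (2,4,in); (3,6,in); (3,7,in)
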